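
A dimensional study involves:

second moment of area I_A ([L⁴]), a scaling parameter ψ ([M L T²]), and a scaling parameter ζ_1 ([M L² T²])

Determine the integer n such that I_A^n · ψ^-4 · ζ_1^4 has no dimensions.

-1

Balance the L exponent: (4)·n from I_A, plus −4·(1) + 4·(2) = 4 from the rest, must sum to zero.
4n + 4 = 0, so n = -1.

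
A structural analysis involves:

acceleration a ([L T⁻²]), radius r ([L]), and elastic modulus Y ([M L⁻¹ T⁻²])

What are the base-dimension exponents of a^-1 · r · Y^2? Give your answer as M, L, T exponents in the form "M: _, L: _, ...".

Collect each base-dimension exponent across the product:
  M: −(0) + (0) + 2·(1) = 2
  L: −(1) + (1) + 2·(-1) = -2
  T: −(-2) + (0) + 2·(-2) = -2
So the dimensions are [M² L⁻² T⁻²].

M: 2, L: -2, T: -2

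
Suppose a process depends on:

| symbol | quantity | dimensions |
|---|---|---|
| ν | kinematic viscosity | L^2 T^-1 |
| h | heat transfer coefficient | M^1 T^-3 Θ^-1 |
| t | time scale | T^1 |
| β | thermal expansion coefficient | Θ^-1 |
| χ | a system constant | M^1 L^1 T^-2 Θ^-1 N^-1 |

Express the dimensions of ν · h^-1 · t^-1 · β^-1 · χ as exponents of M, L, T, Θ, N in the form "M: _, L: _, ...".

Collect each base-dimension exponent across the product:
  M: (0) − (1) − (0) − (0) + (1) = 0
  L: (2) − (0) − (0) − (0) + (1) = 3
  T: (-1) − (-3) − (1) − (0) + (-2) = -1
  Θ: (0) − (-1) − (0) − (-1) + (-1) = 1
  N: (0) − (0) − (0) − (0) + (-1) = -1
So the dimensions are [L³ T⁻¹ Θ N⁻¹].

M: 0, L: 3, T: -1, Θ: 1, N: -1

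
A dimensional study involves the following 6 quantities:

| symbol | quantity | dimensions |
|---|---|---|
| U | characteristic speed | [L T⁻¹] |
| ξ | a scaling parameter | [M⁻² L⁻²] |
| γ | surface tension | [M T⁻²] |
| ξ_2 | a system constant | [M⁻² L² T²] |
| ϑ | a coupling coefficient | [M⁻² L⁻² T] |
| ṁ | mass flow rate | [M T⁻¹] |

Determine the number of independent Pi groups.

There are 6 variables and 3 base dimensions (M, L, T).
The dimension matrix has rank 3.
Independent dimensionless groups: 6 − 3 = 3.

3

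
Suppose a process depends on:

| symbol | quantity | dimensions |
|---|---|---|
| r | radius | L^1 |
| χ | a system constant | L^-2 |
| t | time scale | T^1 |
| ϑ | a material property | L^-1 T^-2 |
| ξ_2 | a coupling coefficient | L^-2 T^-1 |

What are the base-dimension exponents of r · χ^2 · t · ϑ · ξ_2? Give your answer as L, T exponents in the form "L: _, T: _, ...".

L: -6, T: -2

Collect each base-dimension exponent across the product:
  L: (1) + 2·(-2) + (0) + (-1) + (-2) = -6
  T: (0) + 2·(0) + (1) + (-2) + (-1) = -2
So the dimensions are [L⁻⁶ T⁻²].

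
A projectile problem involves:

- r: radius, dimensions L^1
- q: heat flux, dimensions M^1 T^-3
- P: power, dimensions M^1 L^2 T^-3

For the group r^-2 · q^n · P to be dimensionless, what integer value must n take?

Balance the M exponent: (1)·n from q, plus −2·(0) + (1) = 1 from the rest, must sum to zero.
n + 1 = 0, so n = -1.

-1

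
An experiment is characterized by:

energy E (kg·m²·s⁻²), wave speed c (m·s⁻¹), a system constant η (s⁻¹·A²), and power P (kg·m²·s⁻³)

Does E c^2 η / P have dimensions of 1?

no

Sum the exponent of each base dimension across the product:
  M: [E]_M + 2·[c]_M + [η]_M − [P]_M = (1) + 2·(0) + (0) − (1) = 0
  L: [E]_L + 2·[c]_L + [η]_L − [P]_L = (2) + 2·(1) + (0) − (2) = 2
  T: [E]_T + 2·[c]_T + [η]_T − [P]_T = (-2) + 2·(-1) + (-1) − (-3) = -2
  I: [E]_I + 2·[c]_I + [η]_I − [P]_I = (0) + 2·(0) + (2) − (0) = 2
Net dimensions [L² T⁻² I²] ≠ [1] — not dimensionless.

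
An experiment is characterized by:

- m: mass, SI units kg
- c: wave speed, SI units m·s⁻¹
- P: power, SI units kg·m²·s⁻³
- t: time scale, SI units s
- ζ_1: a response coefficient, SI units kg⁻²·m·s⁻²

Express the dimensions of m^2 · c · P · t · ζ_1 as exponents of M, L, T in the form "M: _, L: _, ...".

Collect each base-dimension exponent across the product:
  M: 2·(1) + (0) + (1) + (0) + (-2) = 1
  L: 2·(0) + (1) + (2) + (0) + (1) = 4
  T: 2·(0) + (-1) + (-3) + (1) + (-2) = -5
So the dimensions are [M L⁴ T⁻⁵].

M: 1, L: 4, T: -5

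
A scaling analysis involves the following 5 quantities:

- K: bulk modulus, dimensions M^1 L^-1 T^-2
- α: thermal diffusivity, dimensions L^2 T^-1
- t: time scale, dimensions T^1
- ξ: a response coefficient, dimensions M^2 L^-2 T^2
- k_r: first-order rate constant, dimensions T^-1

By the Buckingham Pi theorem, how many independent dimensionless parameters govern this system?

2

There are 5 variables and 3 base dimensions (M, L, T).
The dimension matrix has rank 3.
Independent dimensionless groups: 5 − 3 = 2.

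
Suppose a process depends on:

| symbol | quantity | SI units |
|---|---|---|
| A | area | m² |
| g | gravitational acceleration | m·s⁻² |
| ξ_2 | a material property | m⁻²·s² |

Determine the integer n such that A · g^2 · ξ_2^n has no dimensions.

Balance the L exponent: (-2)·n from ξ_2, plus (2) + 2·(1) = 4 from the rest, must sum to zero.
-2n + 4 = 0, so n = 2.

2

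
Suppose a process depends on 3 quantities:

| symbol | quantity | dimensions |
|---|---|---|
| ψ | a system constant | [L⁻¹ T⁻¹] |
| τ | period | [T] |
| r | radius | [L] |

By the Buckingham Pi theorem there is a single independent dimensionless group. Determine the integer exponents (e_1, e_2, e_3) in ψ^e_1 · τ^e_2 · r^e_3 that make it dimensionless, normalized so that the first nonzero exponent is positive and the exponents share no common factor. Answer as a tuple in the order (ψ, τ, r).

L: e_1·(-1) + e_2·(0) + e_3·(1) = 0
T: e_1·(-1) + e_2·(1) + e_3·(0) = 0
Solving this homogeneous linear system for the smallest-integer solution (first nonzero entry positive) gives (1, 1, 1).

(1, 1, 1)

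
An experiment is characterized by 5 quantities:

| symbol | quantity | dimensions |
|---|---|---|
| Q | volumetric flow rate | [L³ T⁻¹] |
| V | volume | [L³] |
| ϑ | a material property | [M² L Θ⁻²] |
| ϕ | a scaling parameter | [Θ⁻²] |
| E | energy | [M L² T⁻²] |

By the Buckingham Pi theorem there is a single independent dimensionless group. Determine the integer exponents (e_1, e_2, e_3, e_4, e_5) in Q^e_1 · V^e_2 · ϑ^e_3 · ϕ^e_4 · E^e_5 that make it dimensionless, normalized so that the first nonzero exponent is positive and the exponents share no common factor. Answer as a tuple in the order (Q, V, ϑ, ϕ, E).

(4, -3, 1, -1, -2)

M: e_1·(0) + e_2·(0) + e_3·(2) + e_4·(0) + e_5·(1) = 0
L: e_1·(3) + e_2·(3) + e_3·(1) + e_4·(0) + e_5·(2) = 0
T: e_1·(-1) + e_2·(0) + e_3·(0) + e_4·(0) + e_5·(-2) = 0
Θ: e_1·(0) + e_2·(0) + e_3·(-2) + e_4·(-2) + e_5·(0) = 0
Solving this homogeneous linear system for the smallest-integer solution (first nonzero entry positive) gives (4, -3, 1, -1, -2).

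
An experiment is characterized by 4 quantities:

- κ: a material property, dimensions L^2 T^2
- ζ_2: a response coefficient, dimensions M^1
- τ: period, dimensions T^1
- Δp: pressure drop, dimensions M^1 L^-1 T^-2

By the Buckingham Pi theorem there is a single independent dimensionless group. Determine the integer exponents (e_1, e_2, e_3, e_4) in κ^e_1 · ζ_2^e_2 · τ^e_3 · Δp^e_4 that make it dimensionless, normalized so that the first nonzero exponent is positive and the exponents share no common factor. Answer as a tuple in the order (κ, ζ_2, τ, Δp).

(1, -2, 2, 2)

M: e_1·(0) + e_2·(1) + e_3·(0) + e_4·(1) = 0
L: e_1·(2) + e_2·(0) + e_3·(0) + e_4·(-1) = 0
T: e_1·(2) + e_2·(0) + e_3·(1) + e_4·(-2) = 0
Solving this homogeneous linear system for the smallest-integer solution (first nonzero entry positive) gives (1, -2, 2, 2).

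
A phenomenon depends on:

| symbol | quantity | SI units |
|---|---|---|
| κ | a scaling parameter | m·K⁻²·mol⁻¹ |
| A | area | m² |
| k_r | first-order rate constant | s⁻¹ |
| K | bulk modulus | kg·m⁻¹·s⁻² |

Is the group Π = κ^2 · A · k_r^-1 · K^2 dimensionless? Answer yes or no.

Sum the exponent of each base dimension across the product:
  M: 2·[κ]_M + [A]_M − [k_r]_M + 2·[K]_M = 2·(0) + (0) − (0) + 2·(1) = 2
  L: 2·[κ]_L + [A]_L − [k_r]_L + 2·[K]_L = 2·(1) + (2) − (0) + 2·(-1) = 2
  T: 2·[κ]_T + [A]_T − [k_r]_T + 2·[K]_T = 2·(0) + (0) − (-1) + 2·(-2) = -3
  Θ: 2·[κ]_Θ + [A]_Θ − [k_r]_Θ + 2·[K]_Θ = 2·(-2) + (0) − (0) + 2·(0) = -4
  N: 2·[κ]_N + [A]_N − [k_r]_N + 2·[K]_N = 2·(-1) + (0) − (0) + 2·(0) = -2
Net dimensions [M² L² T⁻³ Θ⁻⁴ N⁻²] ≠ [1] — not dimensionless.

no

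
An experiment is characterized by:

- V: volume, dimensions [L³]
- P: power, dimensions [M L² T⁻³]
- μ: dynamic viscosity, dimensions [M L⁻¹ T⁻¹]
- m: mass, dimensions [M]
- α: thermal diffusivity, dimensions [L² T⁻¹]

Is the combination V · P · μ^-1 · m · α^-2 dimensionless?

no

Sum the exponent of each base dimension across the product:
  M: [V]_M + [P]_M − [μ]_M + [m]_M − 2·[α]_M = (0) + (1) − (1) + (1) − 2·(0) = 1
  L: [V]_L + [P]_L − [μ]_L + [m]_L − 2·[α]_L = (3) + (2) − (-1) + (0) − 2·(2) = 2
  T: [V]_T + [P]_T − [μ]_T + [m]_T − 2·[α]_T = (0) + (-3) − (-1) + (0) − 2·(-1) = 0
Net dimensions [M L²] ≠ [1] — not dimensionless.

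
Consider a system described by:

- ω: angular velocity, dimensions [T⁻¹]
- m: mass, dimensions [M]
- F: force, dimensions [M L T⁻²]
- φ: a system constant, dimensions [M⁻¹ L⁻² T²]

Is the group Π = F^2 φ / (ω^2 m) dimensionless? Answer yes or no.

yes

Sum the exponent of each base dimension across the product:
  M: −2·[ω]_M − [m]_M + 2·[F]_M + [φ]_M = −2·(0) − (1) + 2·(1) + (-1) = 0
  L: −2·[ω]_L − [m]_L + 2·[F]_L + [φ]_L = −2·(0) − (0) + 2·(1) + (-2) = 0
  T: −2·[ω]_T − [m]_T + 2·[F]_T + [φ]_T = −2·(-1) − (0) + 2·(-2) + (2) = 0
All base exponents vanish — dimensionless.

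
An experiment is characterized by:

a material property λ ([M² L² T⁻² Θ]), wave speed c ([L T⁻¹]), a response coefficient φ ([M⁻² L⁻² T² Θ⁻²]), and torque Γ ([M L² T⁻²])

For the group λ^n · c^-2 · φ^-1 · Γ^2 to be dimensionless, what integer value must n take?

-2

Balance the M exponent: (2)·n from λ, plus −2·(0) − (-2) + 2·(1) = 4 from the rest, must sum to zero.
2n + 4 = 0, so n = -2.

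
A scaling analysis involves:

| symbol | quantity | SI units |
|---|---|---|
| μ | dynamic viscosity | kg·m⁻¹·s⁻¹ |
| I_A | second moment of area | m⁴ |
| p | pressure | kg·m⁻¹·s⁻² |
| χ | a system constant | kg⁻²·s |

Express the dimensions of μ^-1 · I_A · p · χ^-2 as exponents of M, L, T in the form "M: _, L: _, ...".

M: 4, L: 4, T: -3

Collect each base-dimension exponent across the product:
  M: −(1) + (0) + (1) − 2·(-2) = 4
  L: −(-1) + (4) + (-1) − 2·(0) = 4
  T: −(-1) + (0) + (-2) − 2·(1) = -3
So the dimensions are [M⁴ L⁴ T⁻³].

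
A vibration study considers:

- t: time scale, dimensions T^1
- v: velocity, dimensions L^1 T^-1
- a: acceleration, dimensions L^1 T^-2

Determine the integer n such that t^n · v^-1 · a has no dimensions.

1

Balance the T exponent: (1)·n from t, plus −(-1) + (-2) = -1 from the rest, must sum to zero.
n − 1 = 0, so n = 1.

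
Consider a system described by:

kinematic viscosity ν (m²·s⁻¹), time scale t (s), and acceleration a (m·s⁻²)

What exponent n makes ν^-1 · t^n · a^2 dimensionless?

Balance the T exponent: (1)·n from t, plus −(-1) + 2·(-2) = -3 from the rest, must sum to zero.
n − 3 = 0, so n = 3.

3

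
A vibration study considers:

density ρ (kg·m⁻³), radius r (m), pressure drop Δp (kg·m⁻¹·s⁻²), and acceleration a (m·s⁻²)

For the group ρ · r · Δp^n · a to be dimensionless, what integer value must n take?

-1

Balance the M exponent: (1)·n from Δp, plus (1) + (0) + (0) = 1 from the rest, must sum to zero.
n + 1 = 0, so n = -1.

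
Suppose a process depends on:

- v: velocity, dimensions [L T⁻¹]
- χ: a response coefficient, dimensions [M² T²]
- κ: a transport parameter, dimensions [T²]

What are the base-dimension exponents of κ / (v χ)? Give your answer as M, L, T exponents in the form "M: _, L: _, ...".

M: -2, L: -1, T: 1

Collect each base-dimension exponent across the product:
  M: −(0) − (2) + (0) = -2
  L: −(1) − (0) + (0) = -1
  T: −(-1) − (2) + (2) = 1
So the dimensions are [M⁻² L⁻¹ T].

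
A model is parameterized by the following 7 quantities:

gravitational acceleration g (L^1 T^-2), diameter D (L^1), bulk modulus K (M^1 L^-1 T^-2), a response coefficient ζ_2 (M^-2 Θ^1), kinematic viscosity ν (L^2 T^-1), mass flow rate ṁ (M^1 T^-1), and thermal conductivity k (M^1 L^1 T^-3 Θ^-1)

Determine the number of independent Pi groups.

There are 7 variables and 4 base dimensions (M, L, T, Θ).
The dimension matrix has rank 4.
Independent dimensionless groups: 7 − 4 = 3.

3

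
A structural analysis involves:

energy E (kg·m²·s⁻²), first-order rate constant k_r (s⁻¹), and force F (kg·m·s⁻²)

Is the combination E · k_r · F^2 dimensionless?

no

Sum the exponent of each base dimension across the product:
  M: [E]_M + [k_r]_M + 2·[F]_M = (1) + (0) + 2·(1) = 3
  L: [E]_L + [k_r]_L + 2·[F]_L = (2) + (0) + 2·(1) = 4
  T: [E]_T + [k_r]_T + 2·[F]_T = (-2) + (-1) + 2·(-2) = -7
Net dimensions [M³ L⁴ T⁻⁷] ≠ [1] — not dimensionless.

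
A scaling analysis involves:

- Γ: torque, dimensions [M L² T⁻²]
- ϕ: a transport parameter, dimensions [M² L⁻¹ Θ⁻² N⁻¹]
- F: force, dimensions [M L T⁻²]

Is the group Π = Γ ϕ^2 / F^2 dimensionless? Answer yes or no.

Sum the exponent of each base dimension across the product:
  M: [Γ]_M + 2·[ϕ]_M − 2·[F]_M = (1) + 2·(2) − 2·(1) = 3
  L: [Γ]_L + 2·[ϕ]_L − 2·[F]_L = (2) + 2·(-1) − 2·(1) = -2
  T: [Γ]_T + 2·[ϕ]_T − 2·[F]_T = (-2) + 2·(0) − 2·(-2) = 2
  Θ: [Γ]_Θ + 2·[ϕ]_Θ − 2·[F]_Θ = (0) + 2·(-2) − 2·(0) = -4
  N: [Γ]_N + 2·[ϕ]_N − 2·[F]_N = (0) + 2·(-1) − 2·(0) = -2
Net dimensions [M³ L⁻² T² Θ⁻⁴ N⁻²] ≠ [1] — not dimensionless.

no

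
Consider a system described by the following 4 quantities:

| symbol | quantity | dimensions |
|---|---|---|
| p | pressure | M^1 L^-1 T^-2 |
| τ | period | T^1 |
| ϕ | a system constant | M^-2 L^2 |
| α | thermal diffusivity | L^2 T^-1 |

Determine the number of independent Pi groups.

There are 4 variables and 3 base dimensions (M, L, T).
The dimension matrix has rank 3.
Independent dimensionless groups: 4 − 3 = 1.

1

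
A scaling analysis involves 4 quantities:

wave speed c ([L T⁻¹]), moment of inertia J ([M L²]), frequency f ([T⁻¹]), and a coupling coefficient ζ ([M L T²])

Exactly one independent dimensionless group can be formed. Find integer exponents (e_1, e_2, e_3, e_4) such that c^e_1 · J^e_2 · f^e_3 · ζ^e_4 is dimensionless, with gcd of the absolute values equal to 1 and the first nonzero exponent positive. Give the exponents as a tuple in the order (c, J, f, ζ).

(1, -1, 1, 1)

M: e_1·(0) + e_2·(1) + e_3·(0) + e_4·(1) = 0
L: e_1·(1) + e_2·(2) + e_3·(0) + e_4·(1) = 0
T: e_1·(-1) + e_2·(0) + e_3·(-1) + e_4·(2) = 0
Solving this homogeneous linear system for the smallest-integer solution (first nonzero entry positive) gives (1, -1, 1, 1).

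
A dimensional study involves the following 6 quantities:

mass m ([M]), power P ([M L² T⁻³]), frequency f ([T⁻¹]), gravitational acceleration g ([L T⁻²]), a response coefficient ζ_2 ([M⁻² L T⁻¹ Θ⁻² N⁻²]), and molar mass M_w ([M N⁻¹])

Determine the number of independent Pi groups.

1

There are 6 variables and 5 base dimensions (M, L, T, Θ, N).
The dimension matrix has rank 5.
Independent dimensionless groups: 6 − 5 = 1.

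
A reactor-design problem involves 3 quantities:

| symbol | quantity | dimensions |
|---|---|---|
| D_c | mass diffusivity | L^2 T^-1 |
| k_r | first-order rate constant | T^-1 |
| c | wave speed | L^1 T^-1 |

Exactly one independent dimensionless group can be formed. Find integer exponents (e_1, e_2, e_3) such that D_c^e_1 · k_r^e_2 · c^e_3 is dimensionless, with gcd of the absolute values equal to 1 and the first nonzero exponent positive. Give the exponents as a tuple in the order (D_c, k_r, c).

(1, 1, -2)

L: e_1·(2) + e_2·(0) + e_3·(1) = 0
T: e_1·(-1) + e_2·(-1) + e_3·(-1) = 0
Solving this homogeneous linear system for the smallest-integer solution (first nonzero entry positive) gives (1, 1, -2).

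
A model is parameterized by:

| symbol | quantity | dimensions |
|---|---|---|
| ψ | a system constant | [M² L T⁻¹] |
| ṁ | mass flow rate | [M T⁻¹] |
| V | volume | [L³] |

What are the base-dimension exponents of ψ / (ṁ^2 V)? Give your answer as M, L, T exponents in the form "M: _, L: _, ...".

M: 0, L: -2, T: 1

Collect each base-dimension exponent across the product:
  M: (2) − 2·(1) − (0) = 0
  L: (1) − 2·(0) − (3) = -2
  T: (-1) − 2·(-1) − (0) = 1
So the dimensions are [L⁻² T].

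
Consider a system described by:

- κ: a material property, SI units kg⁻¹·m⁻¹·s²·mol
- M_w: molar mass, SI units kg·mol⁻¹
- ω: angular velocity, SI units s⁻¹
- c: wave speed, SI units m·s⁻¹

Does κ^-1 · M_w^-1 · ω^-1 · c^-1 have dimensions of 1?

Sum the exponent of each base dimension across the product:
  M: −[κ]_M − [M_w]_M − [ω]_M − [c]_M = −(-1) − (1) − (0) − (0) = 0
  L: −[κ]_L − [M_w]_L − [ω]_L − [c]_L = −(-1) − (0) − (0) − (1) = 0
  T: −[κ]_T − [M_w]_T − [ω]_T − [c]_T = −(2) − (0) − (-1) − (-1) = 0
  N: −[κ]_N − [M_w]_N − [ω]_N − [c]_N = −(1) − (-1) − (0) − (0) = 0
All base exponents vanish — dimensionless.

yes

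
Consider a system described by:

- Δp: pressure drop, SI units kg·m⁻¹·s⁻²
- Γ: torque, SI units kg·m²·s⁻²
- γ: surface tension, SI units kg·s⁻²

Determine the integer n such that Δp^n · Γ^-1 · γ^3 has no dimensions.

Balance the M exponent: (1)·n from Δp, plus −(1) + 3·(1) = 2 from the rest, must sum to zero.
n + 2 = 0, so n = -2.

-2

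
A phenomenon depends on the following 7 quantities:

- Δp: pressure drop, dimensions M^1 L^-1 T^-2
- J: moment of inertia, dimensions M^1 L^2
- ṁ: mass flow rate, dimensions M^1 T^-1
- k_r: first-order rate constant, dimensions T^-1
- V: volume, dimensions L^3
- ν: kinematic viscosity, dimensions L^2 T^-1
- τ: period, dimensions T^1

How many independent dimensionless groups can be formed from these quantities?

There are 7 variables and 3 base dimensions (M, L, T).
The dimension matrix has rank 3.
Independent dimensionless groups: 7 − 3 = 4.

4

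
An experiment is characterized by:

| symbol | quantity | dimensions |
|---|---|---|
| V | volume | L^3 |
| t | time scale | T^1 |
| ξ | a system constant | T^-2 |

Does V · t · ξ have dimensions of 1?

Sum the exponent of each base dimension across the product:
  L: [V]_L + [t]_L + [ξ]_L = (3) + (0) + (0) = 3
  T: [V]_T + [t]_T + [ξ]_T = (0) + (1) + (-2) = -1
Net dimensions [L³ T⁻¹] ≠ [1] — not dimensionless.

no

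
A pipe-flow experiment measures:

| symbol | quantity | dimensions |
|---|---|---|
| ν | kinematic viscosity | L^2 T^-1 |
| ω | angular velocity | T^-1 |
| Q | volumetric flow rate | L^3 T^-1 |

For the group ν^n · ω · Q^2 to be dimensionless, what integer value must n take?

Balance the L exponent: (2)·n from ν, plus (0) + 2·(3) = 6 from the rest, must sum to zero.
2n + 6 = 0, so n = -3.

-3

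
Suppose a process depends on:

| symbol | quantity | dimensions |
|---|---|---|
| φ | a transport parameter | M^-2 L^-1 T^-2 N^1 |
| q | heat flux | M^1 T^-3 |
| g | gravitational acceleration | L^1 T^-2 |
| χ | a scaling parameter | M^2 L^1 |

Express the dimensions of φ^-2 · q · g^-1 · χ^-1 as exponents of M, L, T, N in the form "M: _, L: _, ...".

Collect each base-dimension exponent across the product:
  M: −2·(-2) + (1) − (0) − (2) = 3
  L: −2·(-1) + (0) − (1) − (1) = 0
  T: −2·(-2) + (-3) − (-2) − (0) = 3
  N: −2·(1) + (0) − (0) − (0) = -2
So the dimensions are [M³ T³ N⁻²].

M: 3, L: 0, T: 3, N: -2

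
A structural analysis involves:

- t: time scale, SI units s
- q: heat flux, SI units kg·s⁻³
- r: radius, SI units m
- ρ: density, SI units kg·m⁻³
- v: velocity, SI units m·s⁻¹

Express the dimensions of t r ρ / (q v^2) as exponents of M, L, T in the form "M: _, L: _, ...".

M: 0, L: -4, T: 6

Collect each base-dimension exponent across the product:
  M: (0) − (1) + (0) + (1) − 2·(0) = 0
  L: (0) − (0) + (1) + (-3) − 2·(1) = -4
  T: (1) − (-3) + (0) + (0) − 2·(-1) = 6
So the dimensions are [L⁻⁴ T⁶].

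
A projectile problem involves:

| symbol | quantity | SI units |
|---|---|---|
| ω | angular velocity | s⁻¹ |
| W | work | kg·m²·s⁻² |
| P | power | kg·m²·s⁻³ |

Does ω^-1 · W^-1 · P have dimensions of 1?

Sum the exponent of each base dimension across the product:
  M: −[ω]_M − [W]_M + [P]_M = −(0) − (1) + (1) = 0
  L: −[ω]_L − [W]_L + [P]_L = −(0) − (2) + (2) = 0
  T: −[ω]_T − [W]_T + [P]_T = −(-1) − (-2) + (-3) = 0
All base exponents vanish — dimensionless.

yes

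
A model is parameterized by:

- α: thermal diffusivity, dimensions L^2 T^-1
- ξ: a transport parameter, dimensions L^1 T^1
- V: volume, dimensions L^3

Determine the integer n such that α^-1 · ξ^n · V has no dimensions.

Balance the L exponent: (1)·n from ξ, plus −(2) + (3) = 1 from the rest, must sum to zero.
n + 1 = 0, so n = -1.

-1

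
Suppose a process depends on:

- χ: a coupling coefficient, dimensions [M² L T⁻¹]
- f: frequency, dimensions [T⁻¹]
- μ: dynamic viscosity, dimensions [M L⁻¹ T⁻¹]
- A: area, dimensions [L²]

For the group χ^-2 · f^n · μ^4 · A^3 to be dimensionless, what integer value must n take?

-2

Balance the T exponent: (-1)·n from f, plus −2·(-1) + 4·(-1) + 3·(0) = -2 from the rest, must sum to zero.
−n − 2 = 0, so n = -2.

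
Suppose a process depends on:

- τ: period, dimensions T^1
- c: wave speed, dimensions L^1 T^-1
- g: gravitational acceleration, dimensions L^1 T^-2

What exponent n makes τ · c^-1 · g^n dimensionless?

Balance the L exponent: (1)·n from g, plus (0) − (1) = -1 from the rest, must sum to zero.
n − 1 = 0, so n = 1.

1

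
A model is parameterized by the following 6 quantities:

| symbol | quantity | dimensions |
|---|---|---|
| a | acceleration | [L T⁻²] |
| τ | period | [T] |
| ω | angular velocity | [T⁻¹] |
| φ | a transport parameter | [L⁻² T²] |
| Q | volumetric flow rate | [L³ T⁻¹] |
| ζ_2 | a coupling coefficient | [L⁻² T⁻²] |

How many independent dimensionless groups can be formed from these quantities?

4

There are 6 variables and 2 base dimensions (L, T).
The dimension matrix has rank 2.
Independent dimensionless groups: 6 − 2 = 4.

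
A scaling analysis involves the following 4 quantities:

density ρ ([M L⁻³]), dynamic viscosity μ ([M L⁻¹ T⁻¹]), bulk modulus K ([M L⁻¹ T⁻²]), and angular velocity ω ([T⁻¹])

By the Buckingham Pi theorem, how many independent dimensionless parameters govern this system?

1

There are 4 variables and 3 base dimensions (M, L, T).
The dimension matrix has rank 3.
Independent dimensionless groups: 4 − 3 = 1.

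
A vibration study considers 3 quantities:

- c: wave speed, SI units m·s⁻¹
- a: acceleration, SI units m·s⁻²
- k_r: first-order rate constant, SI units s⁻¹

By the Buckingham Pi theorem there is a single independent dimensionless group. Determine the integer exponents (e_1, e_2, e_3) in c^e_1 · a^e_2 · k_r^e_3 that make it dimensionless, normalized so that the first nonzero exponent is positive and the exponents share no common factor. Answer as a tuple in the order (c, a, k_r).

L: e_1·(1) + e_2·(1) + e_3·(0) = 0
T: e_1·(-1) + e_2·(-2) + e_3·(-1) = 0
Solving this homogeneous linear system for the smallest-integer solution (first nonzero entry positive) gives (1, -1, 1).

(1, -1, 1)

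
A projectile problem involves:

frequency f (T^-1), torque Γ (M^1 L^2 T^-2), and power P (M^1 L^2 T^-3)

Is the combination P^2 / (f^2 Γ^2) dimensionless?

yes

Sum the exponent of each base dimension across the product:
  M: −2·[f]_M − 2·[Γ]_M + 2·[P]_M = −2·(0) − 2·(1) + 2·(1) = 0
  L: −2·[f]_L − 2·[Γ]_L + 2·[P]_L = −2·(0) − 2·(2) + 2·(2) = 0
  T: −2·[f]_T − 2·[Γ]_T + 2·[P]_T = −2·(-1) − 2·(-2) + 2·(-3) = 0
All base exponents vanish — dimensionless.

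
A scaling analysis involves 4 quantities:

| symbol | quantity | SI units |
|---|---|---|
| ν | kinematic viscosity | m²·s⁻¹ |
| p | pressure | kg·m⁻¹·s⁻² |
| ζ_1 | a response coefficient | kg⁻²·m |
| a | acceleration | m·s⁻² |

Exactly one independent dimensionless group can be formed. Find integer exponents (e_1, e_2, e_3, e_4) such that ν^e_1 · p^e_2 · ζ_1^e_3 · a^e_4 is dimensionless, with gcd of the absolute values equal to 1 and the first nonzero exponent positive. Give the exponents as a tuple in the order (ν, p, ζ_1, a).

M: e_1·(0) + e_2·(1) + e_3·(-2) + e_4·(0) = 0
L: e_1·(2) + e_2·(-1) + e_3·(1) + e_4·(1) = 0
T: e_1·(-1) + e_2·(-2) + e_3·(0) + e_4·(-2) = 0
Solving this homogeneous linear system for the smallest-integer solution (first nonzero entry positive) gives (2, 2, 1, -3).

(2, 2, 1, -3)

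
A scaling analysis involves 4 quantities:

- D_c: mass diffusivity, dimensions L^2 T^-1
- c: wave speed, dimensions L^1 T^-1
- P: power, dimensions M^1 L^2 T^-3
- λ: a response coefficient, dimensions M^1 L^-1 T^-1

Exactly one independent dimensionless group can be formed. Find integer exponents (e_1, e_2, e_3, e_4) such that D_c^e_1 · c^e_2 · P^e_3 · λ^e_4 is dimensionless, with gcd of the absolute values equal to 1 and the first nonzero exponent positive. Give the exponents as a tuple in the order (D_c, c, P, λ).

(1, 1, -1, 1)

M: e_1·(0) + e_2·(0) + e_3·(1) + e_4·(1) = 0
L: e_1·(2) + e_2·(1) + e_3·(2) + e_4·(-1) = 0
T: e_1·(-1) + e_2·(-1) + e_3·(-3) + e_4·(-1) = 0
Solving this homogeneous linear system for the smallest-integer solution (first nonzero entry positive) gives (1, 1, -1, 1).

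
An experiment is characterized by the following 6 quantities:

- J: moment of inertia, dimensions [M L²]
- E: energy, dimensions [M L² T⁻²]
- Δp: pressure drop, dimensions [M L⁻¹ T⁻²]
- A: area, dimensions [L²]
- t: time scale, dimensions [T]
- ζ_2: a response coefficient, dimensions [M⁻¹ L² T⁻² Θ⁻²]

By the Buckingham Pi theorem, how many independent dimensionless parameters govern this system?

There are 6 variables and 4 base dimensions (M, L, T, Θ).
The dimension matrix has rank 4.
Independent dimensionless groups: 6 − 4 = 2.

2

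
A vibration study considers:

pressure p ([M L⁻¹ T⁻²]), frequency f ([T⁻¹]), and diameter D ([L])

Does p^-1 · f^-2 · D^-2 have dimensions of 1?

Sum the exponent of each base dimension across the product:
  M: −[p]_M − 2·[f]_M − 2·[D]_M = −(1) − 2·(0) − 2·(0) = -1
  L: −[p]_L − 2·[f]_L − 2·[D]_L = −(-1) − 2·(0) − 2·(1) = -1
  T: −[p]_T − 2·[f]_T − 2·[D]_T = −(-2) − 2·(-1) − 2·(0) = 4
Net dimensions [M⁻¹ L⁻¹ T⁴] ≠ [1] — not dimensionless.

no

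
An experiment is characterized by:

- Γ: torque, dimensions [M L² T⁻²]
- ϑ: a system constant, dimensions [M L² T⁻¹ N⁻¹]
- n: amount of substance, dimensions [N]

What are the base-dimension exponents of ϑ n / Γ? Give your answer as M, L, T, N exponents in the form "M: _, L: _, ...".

Collect each base-dimension exponent across the product:
  M: −(1) + (1) + (0) = 0
  L: −(2) + (2) + (0) = 0
  T: −(-2) + (-1) + (0) = 1
  N: −(0) + (-1) + (1) = 0
So the dimensions are [T].

M: 0, L: 0, T: 1, N: 0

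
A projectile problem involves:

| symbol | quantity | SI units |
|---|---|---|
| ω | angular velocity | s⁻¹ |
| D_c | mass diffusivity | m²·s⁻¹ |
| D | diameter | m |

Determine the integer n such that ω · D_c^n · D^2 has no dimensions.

Balance the L exponent: (2)·n from D_c, plus (0) + 2·(1) = 2 from the rest, must sum to zero.
2n + 2 = 0, so n = -1.

-1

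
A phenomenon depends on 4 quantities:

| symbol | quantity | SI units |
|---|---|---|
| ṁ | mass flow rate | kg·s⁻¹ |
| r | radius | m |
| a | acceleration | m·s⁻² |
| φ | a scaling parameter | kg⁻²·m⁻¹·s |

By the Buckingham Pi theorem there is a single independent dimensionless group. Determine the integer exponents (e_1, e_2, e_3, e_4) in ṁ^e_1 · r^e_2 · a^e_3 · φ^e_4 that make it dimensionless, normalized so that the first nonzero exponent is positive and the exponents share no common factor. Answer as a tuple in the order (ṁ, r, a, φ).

M: e_1·(1) + e_2·(0) + e_3·(0) + e_4·(-2) = 0
L: e_1·(0) + e_2·(1) + e_3·(1) + e_4·(-1) = 0
T: e_1·(-1) + e_2·(0) + e_3·(-2) + e_4·(1) = 0
Solving this homogeneous linear system for the smallest-integer solution (first nonzero entry positive) gives (4, 3, -1, 2).

(4, 3, -1, 2)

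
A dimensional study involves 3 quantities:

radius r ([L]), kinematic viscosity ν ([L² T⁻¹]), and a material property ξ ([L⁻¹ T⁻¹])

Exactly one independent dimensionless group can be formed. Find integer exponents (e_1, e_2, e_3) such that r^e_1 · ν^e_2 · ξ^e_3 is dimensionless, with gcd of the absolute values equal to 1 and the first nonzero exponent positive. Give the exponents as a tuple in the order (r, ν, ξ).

L: e_1·(1) + e_2·(2) + e_3·(-1) = 0
T: e_1·(0) + e_2·(-1) + e_3·(-1) = 0
Solving this homogeneous linear system for the smallest-integer solution (first nonzero entry positive) gives (3, -1, 1).

(3, -1, 1)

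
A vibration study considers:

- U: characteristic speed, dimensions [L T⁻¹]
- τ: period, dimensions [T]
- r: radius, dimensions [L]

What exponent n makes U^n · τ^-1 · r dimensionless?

Balance the L exponent: (1)·n from U, plus −(0) + (1) = 1 from the rest, must sum to zero.
n + 1 = 0, so n = -1.

-1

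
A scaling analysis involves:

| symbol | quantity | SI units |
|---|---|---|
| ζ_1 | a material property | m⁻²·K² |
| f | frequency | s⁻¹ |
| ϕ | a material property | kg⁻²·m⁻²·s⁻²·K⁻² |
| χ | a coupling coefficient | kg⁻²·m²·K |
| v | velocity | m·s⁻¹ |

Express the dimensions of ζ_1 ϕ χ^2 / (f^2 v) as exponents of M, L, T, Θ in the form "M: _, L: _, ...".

Collect each base-dimension exponent across the product:
  M: (0) − 2·(0) + (-2) + 2·(-2) − (0) = -6
  L: (-2) − 2·(0) + (-2) + 2·(2) − (1) = -1
  T: (0) − 2·(-1) + (-2) + 2·(0) − (-1) = 1
  Θ: (2) − 2·(0) + (-2) + 2·(1) − (0) = 2
So the dimensions are [M⁻⁶ L⁻¹ T Θ²].

M: -6, L: -1, T: 1, Θ: 2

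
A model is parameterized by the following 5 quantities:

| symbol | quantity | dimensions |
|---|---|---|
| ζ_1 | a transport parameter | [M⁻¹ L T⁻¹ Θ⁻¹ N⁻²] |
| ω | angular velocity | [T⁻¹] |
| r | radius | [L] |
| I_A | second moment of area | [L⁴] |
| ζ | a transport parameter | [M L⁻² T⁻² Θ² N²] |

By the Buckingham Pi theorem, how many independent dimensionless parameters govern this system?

There are 5 variables and 5 base dimensions (M, L, T, Θ, N).
The dimension matrix has rank 4 (less than 5: the dimension vectors are linearly dependent).
Independent dimensionless groups: 5 − 4 = 1.

1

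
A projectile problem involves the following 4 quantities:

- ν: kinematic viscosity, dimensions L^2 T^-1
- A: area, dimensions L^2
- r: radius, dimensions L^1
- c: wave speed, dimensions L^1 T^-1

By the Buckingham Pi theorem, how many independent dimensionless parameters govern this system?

2

There are 4 variables and 2 base dimensions (L, T).
The dimension matrix has rank 2.
Independent dimensionless groups: 4 − 2 = 2.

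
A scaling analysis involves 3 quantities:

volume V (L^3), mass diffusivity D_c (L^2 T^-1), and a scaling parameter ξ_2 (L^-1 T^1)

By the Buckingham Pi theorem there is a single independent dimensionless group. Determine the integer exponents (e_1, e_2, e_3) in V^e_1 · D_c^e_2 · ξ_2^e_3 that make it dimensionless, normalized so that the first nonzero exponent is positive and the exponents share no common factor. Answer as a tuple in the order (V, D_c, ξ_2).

L: e_1·(3) + e_2·(2) + e_3·(-1) = 0
T: e_1·(0) + e_2·(-1) + e_3·(1) = 0
Solving this homogeneous linear system for the smallest-integer solution (first nonzero entry positive) gives (1, -3, -3).

(1, -3, -3)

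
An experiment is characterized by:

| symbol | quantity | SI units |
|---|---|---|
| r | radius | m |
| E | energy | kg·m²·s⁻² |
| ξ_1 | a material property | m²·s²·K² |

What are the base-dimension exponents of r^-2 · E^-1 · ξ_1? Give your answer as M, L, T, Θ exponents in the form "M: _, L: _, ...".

Collect each base-dimension exponent across the product:
  M: −2·(0) − (1) + (0) = -1
  L: −2·(1) − (2) + (2) = -2
  T: −2·(0) − (-2) + (2) = 4
  Θ: −2·(0) − (0) + (2) = 2
So the dimensions are [M⁻¹ L⁻² T⁴ Θ²].

M: -1, L: -2, T: 4, Θ: 2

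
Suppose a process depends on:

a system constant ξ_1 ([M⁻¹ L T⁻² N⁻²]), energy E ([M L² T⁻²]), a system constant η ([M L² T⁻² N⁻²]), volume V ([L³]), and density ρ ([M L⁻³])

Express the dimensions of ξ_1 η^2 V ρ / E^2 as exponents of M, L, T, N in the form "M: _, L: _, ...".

Collect each base-dimension exponent across the product:
  M: (-1) − 2·(1) + 2·(1) + (0) + (1) = 0
  L: (1) − 2·(2) + 2·(2) + (3) + (-3) = 1
  T: (-2) − 2·(-2) + 2·(-2) + (0) + (0) = -2
  N: (-2) − 2·(0) + 2·(-2) + (0) + (0) = -6
So the dimensions are [L T⁻² N⁻⁶].

M: 0, L: 1, T: -2, N: -6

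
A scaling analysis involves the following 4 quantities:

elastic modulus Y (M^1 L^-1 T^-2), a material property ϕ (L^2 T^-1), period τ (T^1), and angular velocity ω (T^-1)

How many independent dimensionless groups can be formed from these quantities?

1

There are 4 variables and 3 base dimensions (M, L, T).
The dimension matrix has rank 3.
Independent dimensionless groups: 4 − 3 = 1.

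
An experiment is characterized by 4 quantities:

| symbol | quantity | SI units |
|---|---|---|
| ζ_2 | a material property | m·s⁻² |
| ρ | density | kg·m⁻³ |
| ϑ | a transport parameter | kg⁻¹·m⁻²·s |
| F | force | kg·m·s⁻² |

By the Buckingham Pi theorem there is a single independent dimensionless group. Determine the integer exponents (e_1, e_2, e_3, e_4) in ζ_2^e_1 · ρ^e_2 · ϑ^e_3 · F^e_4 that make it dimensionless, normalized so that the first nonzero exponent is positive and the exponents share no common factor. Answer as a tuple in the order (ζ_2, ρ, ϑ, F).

(2, 1, -2, -3)

M: e_1·(0) + e_2·(1) + e_3·(-1) + e_4·(1) = 0
L: e_1·(1) + e_2·(-3) + e_3·(-2) + e_4·(1) = 0
T: e_1·(-2) + e_2·(0) + e_3·(1) + e_4·(-2) = 0
Solving this homogeneous linear system for the smallest-integer solution (first nonzero entry positive) gives (2, 1, -2, -3).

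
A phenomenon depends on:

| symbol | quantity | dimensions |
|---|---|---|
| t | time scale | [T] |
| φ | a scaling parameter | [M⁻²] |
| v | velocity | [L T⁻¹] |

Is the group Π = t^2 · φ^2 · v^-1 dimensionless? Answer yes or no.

Sum the exponent of each base dimension across the product:
  M: 2·[t]_M + 2·[φ]_M − [v]_M = 2·(0) + 2·(-2) − (0) = -4
  L: 2·[t]_L + 2·[φ]_L − [v]_L = 2·(0) + 2·(0) − (1) = -1
  T: 2·[t]_T + 2·[φ]_T − [v]_T = 2·(1) + 2·(0) − (-1) = 3
Net dimensions [M⁻⁴ L⁻¹ T³] ≠ [1] — not dimensionless.

no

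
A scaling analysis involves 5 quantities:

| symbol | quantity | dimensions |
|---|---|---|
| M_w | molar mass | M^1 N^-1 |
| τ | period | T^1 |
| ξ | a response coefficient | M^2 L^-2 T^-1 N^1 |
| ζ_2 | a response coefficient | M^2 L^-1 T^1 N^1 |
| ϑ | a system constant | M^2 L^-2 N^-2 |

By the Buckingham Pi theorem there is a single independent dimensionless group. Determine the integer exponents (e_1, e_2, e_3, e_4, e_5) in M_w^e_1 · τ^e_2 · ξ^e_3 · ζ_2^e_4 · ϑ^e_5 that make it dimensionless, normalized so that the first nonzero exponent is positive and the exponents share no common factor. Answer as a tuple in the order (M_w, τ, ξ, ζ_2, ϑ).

(2, 4, 2, -2, -1)

M: e_1·(1) + e_2·(0) + e_3·(2) + e_4·(2) + e_5·(2) = 0
L: e_1·(0) + e_2·(0) + e_3·(-2) + e_4·(-1) + e_5·(-2) = 0
T: e_1·(0) + e_2·(1) + e_3·(-1) + e_4·(1) + e_5·(0) = 0
N: e_1·(-1) + e_2·(0) + e_3·(1) + e_4·(1) + e_5·(-2) = 0
Solving this homogeneous linear system for the smallest-integer solution (first nonzero entry positive) gives (2, 4, 2, -2, -1).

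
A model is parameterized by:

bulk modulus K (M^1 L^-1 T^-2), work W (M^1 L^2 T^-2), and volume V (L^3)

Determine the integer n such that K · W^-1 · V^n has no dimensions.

Balance the L exponent: (3)·n from V, plus (-1) − (2) = -3 from the rest, must sum to zero.
3n − 3 = 0, so n = 1.

1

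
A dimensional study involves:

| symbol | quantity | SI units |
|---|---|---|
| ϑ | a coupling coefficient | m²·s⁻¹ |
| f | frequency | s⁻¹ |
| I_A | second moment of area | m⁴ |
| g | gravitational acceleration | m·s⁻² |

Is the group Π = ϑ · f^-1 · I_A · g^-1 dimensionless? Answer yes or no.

Sum the exponent of each base dimension across the product:
  L: [ϑ]_L − [f]_L + [I_A]_L − [g]_L = (2) − (0) + (4) − (1) = 5
  T: [ϑ]_T − [f]_T + [I_A]_T − [g]_T = (-1) − (-1) + (0) − (-2) = 2
Net dimensions [L⁵ T²] ≠ [1] — not dimensionless.

no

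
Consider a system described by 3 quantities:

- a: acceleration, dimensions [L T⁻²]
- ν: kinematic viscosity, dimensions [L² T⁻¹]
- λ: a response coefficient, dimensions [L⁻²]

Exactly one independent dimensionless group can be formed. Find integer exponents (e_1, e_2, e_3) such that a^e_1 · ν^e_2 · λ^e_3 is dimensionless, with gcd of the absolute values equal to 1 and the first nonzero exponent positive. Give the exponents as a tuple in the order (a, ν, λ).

(2, -4, -3)

L: e_1·(1) + e_2·(2) + e_3·(-2) = 0
T: e_1·(-2) + e_2·(-1) + e_3·(0) = 0
Solving this homogeneous linear system for the smallest-integer solution (first nonzero entry positive) gives (2, -4, -3).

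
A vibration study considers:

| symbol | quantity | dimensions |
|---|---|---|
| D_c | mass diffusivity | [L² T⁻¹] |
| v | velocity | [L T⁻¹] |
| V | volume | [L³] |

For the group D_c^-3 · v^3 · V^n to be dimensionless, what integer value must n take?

Balance the L exponent: (3)·n from V, plus −3·(2) + 3·(1) = -3 from the rest, must sum to zero.
3n − 3 = 0, so n = 1.

1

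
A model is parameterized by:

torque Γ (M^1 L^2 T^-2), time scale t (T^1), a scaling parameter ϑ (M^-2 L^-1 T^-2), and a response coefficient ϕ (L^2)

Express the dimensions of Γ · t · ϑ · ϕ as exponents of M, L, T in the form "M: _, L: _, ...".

Collect each base-dimension exponent across the product:
  M: (1) + (0) + (-2) + (0) = -1
  L: (2) + (0) + (-1) + (2) = 3
  T: (-2) + (1) + (-2) + (0) = -3
So the dimensions are [M⁻¹ L³ T⁻³].

M: -1, L: 3, T: -3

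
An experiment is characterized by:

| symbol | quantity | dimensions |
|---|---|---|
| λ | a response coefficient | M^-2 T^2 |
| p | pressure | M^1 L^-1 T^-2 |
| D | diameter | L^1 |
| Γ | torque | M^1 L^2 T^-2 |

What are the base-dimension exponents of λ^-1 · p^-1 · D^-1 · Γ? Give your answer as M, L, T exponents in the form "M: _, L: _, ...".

M: 2, L: 2, T: -2

Collect each base-dimension exponent across the product:
  M: −(-2) − (1) − (0) + (1) = 2
  L: −(0) − (-1) − (1) + (2) = 2
  T: −(2) − (-2) − (0) + (-2) = -2
So the dimensions are [M² L² T⁻²].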